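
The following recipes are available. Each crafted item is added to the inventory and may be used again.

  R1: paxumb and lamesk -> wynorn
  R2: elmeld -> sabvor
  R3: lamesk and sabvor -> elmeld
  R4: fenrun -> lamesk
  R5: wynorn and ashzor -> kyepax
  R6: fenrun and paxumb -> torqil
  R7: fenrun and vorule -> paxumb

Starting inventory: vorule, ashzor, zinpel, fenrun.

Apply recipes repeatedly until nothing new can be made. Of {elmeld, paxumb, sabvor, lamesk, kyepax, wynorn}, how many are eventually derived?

Using R7, fenrun and vorule make paxumb.
Using R4, fenrun makes lamesk.
paxumb and lamesk -> wynorn (R1).
Using R5, wynorn and ashzor make kyepax.
elmeld would need lamesk and sabvor (R3), but sabvor is never obtained.
paxumb: reached.
sabvor would need elmeld (R2), but elmeld is never obtained.
lamesk: reached.
kyepax: reached.
wynorn: reached.
Reached: paxumb, lamesk, kyepax, and wynorn — 4 of the 6.

4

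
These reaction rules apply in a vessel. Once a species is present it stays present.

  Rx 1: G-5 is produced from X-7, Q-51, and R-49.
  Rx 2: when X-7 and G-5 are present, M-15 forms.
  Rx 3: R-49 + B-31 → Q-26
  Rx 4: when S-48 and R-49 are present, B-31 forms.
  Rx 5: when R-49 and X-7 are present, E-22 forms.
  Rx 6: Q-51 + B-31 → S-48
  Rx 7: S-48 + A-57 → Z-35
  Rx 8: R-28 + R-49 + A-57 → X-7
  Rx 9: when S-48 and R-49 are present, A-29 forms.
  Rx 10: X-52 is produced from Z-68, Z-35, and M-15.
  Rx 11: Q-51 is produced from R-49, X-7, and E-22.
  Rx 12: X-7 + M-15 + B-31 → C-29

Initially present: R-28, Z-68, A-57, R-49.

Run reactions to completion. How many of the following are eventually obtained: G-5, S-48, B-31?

R-28, R-49, and A-57 present → X-7 forms (Rx 8).
R-49 and X-7 present → E-22 forms (Rx 5).
R-49, X-7, and E-22 present → Q-51 forms (Rx 11).
X-7, Q-51, and R-49 present → G-5 forms (Rx 1).
G-5: reached.
S-48 would need Q-51 and B-31 (Rx 6), but B-31 never forms.
B-31 would need S-48 and R-49 (Rx 4), but S-48 never forms.
Reached: G-5 — 1 of the 3.

1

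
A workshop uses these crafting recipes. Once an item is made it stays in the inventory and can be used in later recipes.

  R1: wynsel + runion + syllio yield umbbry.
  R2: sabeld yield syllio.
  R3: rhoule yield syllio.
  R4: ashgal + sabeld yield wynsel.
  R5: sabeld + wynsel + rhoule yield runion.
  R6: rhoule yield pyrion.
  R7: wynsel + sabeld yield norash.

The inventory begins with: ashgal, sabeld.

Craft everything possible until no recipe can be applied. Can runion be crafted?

No

runion would need sabeld, wynsel, and rhoule (R5), but rhoule is never obtained.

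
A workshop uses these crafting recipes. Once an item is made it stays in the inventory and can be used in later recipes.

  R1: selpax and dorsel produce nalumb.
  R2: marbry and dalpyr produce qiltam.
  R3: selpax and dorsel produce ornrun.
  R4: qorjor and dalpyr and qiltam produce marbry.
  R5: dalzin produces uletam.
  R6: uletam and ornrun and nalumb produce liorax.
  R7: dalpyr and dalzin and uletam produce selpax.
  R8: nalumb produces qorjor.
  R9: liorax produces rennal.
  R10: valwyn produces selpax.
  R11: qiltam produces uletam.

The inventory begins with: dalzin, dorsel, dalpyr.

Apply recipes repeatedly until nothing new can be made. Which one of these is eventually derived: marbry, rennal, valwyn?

rennal

Using R5, dalzin makes uletam.
dalpyr and dalzin and uletam → selpax (R7).
selpax and dorsel → ornrun (R3).
selpax and dorsel → nalumb (R1).
Using R6, uletam, ornrun, and nalumb make liorax.
Using R9, liorax makes rennal.
marbry would need qorjor, dalpyr, and qiltam (R4), but qiltam is never obtained. No rule produces valwyn, and it is not given.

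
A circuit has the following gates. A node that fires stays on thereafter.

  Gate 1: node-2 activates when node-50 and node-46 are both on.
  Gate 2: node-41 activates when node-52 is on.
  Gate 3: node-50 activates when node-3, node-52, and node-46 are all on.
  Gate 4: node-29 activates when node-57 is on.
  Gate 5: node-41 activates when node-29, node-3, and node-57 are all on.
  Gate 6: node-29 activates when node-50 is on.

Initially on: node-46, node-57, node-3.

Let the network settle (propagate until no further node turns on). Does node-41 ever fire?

Yes

Gate 4: node-57 on → node-29 on.
node-29, node-3, and node-57 are on, so node-41 activates (Gate 5).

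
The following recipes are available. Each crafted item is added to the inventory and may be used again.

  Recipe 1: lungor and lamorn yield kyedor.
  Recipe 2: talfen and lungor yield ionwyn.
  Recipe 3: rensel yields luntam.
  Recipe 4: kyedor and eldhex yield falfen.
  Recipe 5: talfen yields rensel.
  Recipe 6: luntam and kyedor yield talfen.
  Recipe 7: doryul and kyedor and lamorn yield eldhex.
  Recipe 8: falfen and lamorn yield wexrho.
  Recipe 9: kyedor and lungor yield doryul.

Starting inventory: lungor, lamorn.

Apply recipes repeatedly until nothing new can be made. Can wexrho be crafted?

lungor and lamorn → kyedor (Recipe 1).
kyedor and lungor → doryul (Recipe 9).
Using Recipe 7, doryul, kyedor, and lamorn make eldhex.
kyedor and eldhex → falfen (Recipe 4).
falfen and lamorn → wexrho (Recipe 8).

Yes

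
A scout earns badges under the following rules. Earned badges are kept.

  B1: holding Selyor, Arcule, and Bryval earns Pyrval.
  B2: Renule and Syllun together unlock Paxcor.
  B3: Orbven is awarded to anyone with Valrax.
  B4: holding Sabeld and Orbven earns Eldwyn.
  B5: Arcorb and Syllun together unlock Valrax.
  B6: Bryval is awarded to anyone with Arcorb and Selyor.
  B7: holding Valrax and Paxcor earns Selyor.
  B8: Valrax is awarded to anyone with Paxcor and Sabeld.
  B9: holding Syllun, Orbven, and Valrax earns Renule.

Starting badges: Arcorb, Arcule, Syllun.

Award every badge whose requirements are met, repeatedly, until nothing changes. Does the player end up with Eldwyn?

No

Eldwyn would need Sabeld and Orbven (B4), but Sabeld is never earned.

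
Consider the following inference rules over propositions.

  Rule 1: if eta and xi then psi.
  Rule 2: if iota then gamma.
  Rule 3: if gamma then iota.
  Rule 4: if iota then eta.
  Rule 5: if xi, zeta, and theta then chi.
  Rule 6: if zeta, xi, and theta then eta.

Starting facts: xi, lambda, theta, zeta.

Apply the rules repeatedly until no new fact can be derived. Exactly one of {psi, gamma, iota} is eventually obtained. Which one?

From zeta, xi, and theta, Rule 6 gives eta.
From eta and xi, Rule 1 gives psi.
iota would need gamma (Rule 3), but gamma is never established. gamma would need iota (Rule 2), but iota is never established.

psi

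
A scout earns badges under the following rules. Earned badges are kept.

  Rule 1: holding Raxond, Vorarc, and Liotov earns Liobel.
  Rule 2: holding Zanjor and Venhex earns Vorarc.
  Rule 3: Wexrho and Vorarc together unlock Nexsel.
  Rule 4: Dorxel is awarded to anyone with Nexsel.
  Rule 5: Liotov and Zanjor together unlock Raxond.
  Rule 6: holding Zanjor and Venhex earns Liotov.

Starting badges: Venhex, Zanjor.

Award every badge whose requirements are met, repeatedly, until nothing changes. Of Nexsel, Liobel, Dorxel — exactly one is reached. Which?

Liobel

With Zanjor and Venhex, Liotov is earned (Rule 6).
With Zanjor and Venhex, Vorarc is earned (Rule 2).
With Liotov and Zanjor, Raxond is earned (Rule 5).
With Raxond, Vorarc, and Liotov, Liobel is earned (Rule 1).
Nexsel would need Wexrho and Vorarc (Rule 3), but Wexrho is never earned. Dorxel would need Nexsel (Rule 4), but Nexsel is never earned.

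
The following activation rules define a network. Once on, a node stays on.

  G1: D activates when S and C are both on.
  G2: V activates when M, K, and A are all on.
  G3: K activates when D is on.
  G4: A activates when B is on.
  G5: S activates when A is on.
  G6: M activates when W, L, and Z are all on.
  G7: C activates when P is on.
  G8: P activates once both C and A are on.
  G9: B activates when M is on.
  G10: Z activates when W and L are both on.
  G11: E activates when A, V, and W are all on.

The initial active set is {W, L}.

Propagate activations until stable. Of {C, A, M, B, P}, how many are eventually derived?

3

W and L are on, so Z activates (G10).
W, L, and Z are on, so M activates (G6).
G9: M on → B on.
G4: B on → A on.
C would need P (G7), but P never turns on.
A: reached.
M: reached.
B: reached.
P would need C and A (G8), but C never turns on.
Reached: A, M, and B — 3 of the 5.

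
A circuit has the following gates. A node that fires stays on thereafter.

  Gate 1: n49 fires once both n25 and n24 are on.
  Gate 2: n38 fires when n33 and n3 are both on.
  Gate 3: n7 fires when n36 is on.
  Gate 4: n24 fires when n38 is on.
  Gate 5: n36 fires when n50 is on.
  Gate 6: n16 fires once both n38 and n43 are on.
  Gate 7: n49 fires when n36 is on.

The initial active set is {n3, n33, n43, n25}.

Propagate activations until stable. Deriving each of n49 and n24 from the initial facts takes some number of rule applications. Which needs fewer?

n24

n24: n33 and n3 are on, so n38 fires (Gate 2). n38 is on, so n24 fires (Gate 4). [2 rule applications]
n49: Gate 2: n33 and n3 on → n38 on. n38 is on, so n24 fires (Gate 4). Gate 1: n25 and n24 on → n49 on. [3 rule applications]
n24 needs fewer.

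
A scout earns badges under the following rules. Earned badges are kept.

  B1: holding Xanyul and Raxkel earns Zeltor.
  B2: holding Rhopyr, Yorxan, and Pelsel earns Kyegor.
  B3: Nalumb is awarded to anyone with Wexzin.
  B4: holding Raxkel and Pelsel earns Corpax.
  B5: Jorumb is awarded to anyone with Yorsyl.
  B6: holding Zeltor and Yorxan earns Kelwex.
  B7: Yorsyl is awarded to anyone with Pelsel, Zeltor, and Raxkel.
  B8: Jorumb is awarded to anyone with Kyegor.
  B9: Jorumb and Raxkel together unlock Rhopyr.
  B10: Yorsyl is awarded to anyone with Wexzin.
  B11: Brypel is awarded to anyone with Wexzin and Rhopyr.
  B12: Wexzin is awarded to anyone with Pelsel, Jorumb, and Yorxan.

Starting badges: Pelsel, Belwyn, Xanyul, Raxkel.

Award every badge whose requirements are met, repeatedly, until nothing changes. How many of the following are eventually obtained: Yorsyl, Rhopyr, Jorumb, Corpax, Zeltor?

5

With Raxkel and Pelsel, Corpax is earned (B4).
With Xanyul and Raxkel, Zeltor is earned (B1).
With Pelsel, Zeltor, and Raxkel, Yorsyl is earned (B7).
With Yorsyl, Jorumb is earned (B5).
With Jorumb and Raxkel, Rhopyr is earned (B9).
Yorsyl: reached.
Rhopyr: reached.
Jorumb: reached.
Corpax: reached.
Zeltor: reached.
All 5 are reached.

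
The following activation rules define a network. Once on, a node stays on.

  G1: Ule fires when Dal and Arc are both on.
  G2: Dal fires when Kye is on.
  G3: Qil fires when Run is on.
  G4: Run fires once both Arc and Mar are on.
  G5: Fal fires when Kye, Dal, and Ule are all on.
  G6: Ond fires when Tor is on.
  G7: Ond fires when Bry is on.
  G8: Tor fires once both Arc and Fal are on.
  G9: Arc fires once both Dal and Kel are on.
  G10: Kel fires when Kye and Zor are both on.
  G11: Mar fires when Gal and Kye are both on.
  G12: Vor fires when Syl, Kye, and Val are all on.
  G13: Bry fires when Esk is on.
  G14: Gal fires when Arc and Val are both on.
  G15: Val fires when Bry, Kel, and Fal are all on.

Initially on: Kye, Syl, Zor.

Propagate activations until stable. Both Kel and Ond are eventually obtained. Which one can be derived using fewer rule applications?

Kel

Kel: Kye and Zor are on, so Kel fires (G10). [1 rule application]
Ond: G10: Kye and Zor on → Kel on. Kye is on, so Dal fires (G2). Dal and Kel are on, so Arc fires (G9). G1: Dal and Arc on → Ule on. G5: Kye, Dal, and Ule on → Fal on. G8: Arc and Fal on → Tor on. Tor is on, so Ond fires (G6). [7 rule applications]
Kel needs fewer.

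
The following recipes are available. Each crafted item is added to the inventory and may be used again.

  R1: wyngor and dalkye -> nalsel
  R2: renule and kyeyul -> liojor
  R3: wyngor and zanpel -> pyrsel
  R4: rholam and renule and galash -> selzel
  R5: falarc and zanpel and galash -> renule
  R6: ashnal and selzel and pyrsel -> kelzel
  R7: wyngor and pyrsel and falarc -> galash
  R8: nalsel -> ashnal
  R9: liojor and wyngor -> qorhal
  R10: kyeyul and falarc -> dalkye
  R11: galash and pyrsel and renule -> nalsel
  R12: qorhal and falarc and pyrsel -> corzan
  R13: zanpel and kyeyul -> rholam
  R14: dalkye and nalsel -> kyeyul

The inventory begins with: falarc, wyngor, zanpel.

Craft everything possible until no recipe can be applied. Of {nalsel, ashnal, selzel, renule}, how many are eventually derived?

Using R3, wyngor and zanpel make pyrsel.
wyngor and pyrsel and falarc -> galash (R7).
falarc and zanpel and galash -> renule (R5).
Using R11, galash, pyrsel, and renule make nalsel.
Using R8, nalsel makes ashnal.
nalsel: reached.
ashnal: reached.
selzel would need rholam, renule, and galash (R4), but rholam is never obtained.
renule: reached.
Reached: nalsel, ashnal, and renule — 3 of the 4.

3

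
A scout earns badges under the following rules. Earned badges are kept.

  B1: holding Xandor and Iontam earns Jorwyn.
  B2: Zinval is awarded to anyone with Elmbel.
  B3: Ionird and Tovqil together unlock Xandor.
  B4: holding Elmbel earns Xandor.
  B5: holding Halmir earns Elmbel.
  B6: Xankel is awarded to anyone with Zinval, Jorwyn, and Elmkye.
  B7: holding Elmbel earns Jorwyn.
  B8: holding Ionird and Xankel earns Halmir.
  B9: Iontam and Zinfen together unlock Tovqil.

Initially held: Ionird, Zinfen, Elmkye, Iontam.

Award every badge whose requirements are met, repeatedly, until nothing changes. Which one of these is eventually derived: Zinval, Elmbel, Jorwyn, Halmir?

Jorwyn

With Iontam and Zinfen, Tovqil is earned (B9).
With Ionird and Tovqil, Xandor is earned (B3).
With Xandor and Iontam, Jorwyn is earned (B1).
Elmbel would need Halmir (B5), but Halmir is never earned. Zinval would need Elmbel (B2), but Elmbel is never earned. Halmir would need Ionird and Xankel (B8), but Xankel is never earned.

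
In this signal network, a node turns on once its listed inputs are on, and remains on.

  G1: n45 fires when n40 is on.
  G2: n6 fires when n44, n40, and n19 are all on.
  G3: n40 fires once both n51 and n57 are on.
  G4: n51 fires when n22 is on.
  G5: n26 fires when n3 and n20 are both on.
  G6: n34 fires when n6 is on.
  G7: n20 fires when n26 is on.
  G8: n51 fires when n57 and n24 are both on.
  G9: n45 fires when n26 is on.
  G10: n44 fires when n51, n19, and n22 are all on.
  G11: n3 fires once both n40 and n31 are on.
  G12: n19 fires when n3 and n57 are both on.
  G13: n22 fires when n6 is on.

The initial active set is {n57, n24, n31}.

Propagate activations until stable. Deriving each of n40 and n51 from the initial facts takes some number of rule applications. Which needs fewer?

n51: G8: n57 and n24 on → n51 on. [1 rule application]
n40: n57 and n24 are on, so n51 fires (G8). n51 and n57 are on, so n40 fires (G3). [2 rule applications]
n51 needs fewer.

n51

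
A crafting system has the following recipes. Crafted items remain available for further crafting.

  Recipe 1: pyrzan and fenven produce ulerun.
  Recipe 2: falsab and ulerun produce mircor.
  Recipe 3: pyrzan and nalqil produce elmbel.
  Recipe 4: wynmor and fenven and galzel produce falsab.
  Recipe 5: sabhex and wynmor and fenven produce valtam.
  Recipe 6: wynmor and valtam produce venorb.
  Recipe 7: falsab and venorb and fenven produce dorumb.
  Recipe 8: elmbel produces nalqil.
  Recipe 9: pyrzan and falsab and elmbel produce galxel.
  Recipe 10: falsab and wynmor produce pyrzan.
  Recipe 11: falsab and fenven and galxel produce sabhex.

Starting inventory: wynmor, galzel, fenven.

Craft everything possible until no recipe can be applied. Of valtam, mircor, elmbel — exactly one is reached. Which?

mircor

wynmor and fenven and galzel → falsab (Recipe 4).
falsab and wynmor → pyrzan (Recipe 10).
Using Recipe 1, pyrzan and fenven make ulerun.
falsab and ulerun → mircor (Recipe 2).
elmbel would need pyrzan and nalqil (Recipe 3), but nalqil is never obtained. valtam would need sabhex, wynmor, and fenven (Recipe 5), but sabhex is never obtained.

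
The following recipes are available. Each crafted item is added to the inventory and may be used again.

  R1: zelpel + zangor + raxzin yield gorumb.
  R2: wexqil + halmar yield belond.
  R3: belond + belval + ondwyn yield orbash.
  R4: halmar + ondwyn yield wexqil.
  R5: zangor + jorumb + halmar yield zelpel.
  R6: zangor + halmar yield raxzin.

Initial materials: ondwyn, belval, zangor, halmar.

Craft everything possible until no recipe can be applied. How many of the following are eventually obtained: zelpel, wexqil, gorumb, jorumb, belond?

Using R4, halmar and ondwyn make wexqil.
wexqil + halmar → belond (R2).
zelpel would need zangor, jorumb, and halmar (R5), but jorumb is never obtained.
wexqil: reached.
gorumb would need zelpel, zangor, and raxzin (R1), but zelpel is never obtained.
No rule produces jorumb, and it is not given.
belond: reached.
Reached: wexqil and belond — 2 of the 5.

2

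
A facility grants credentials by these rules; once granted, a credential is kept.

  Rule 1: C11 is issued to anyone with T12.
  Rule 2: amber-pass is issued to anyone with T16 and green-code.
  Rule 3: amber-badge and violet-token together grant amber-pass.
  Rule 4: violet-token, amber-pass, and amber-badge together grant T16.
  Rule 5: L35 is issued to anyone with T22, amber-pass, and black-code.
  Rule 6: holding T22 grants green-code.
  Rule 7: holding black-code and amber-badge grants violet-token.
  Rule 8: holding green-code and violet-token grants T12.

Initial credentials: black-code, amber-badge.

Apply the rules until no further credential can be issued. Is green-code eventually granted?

No

green-code would need T22 (Rule 6), but T22 is never granted.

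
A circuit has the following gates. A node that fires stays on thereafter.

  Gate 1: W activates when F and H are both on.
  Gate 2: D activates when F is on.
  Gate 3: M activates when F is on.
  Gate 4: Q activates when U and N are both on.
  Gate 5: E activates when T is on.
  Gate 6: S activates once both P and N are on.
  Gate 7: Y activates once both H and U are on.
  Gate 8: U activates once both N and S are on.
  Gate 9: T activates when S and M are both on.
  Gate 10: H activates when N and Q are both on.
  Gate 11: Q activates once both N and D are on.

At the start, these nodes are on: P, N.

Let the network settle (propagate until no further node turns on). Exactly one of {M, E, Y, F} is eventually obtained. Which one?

Y

Gate 6: P and N on → S on.
Gate 8: N and S on → U on.
U and N are on, so Q activates (Gate 4).
Gate 10: N and Q on → H on.
H and U are on, so Y activates (Gate 7).
No rule produces F, and it is not given. M would need F (Gate 3), but F never turns on. E would need T (Gate 5), but T never turns on.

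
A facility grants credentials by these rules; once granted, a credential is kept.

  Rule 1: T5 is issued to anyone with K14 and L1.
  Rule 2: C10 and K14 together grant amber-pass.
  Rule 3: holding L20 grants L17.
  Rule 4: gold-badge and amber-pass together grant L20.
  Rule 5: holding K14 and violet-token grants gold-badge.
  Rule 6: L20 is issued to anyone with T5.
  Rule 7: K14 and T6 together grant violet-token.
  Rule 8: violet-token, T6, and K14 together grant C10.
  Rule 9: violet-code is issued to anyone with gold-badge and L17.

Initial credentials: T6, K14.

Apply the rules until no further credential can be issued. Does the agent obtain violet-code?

Yes

Holding K14 and T6 grants violet-token (Rule 7).
Holding violet-token, T6, and K14 grants C10 (Rule 8).
Holding K14 and violet-token grants gold-badge (Rule 5).
Holding C10 and K14 grants amber-pass (Rule 2).
Holding gold-badge and amber-pass grants L20 (Rule 4).
Holding L20 grants L17 (Rule 3).
Holding gold-badge and L17 grants violet-code (Rule 9).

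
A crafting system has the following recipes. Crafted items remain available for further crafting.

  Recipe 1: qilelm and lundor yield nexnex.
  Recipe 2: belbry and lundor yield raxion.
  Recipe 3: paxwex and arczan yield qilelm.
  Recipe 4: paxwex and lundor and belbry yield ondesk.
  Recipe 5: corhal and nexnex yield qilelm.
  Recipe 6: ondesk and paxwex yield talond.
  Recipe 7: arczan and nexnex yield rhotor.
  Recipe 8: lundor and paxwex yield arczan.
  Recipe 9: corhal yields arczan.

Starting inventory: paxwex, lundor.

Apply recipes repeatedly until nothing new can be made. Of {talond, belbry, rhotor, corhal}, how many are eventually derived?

1

Using Recipe 8, lundor and paxwex make arczan.
Using Recipe 3, paxwex and arczan make qilelm.
qilelm and lundor → nexnex (Recipe 1).
Using Recipe 7, arczan and nexnex make rhotor.
talond would need ondesk and paxwex (Recipe 6), but ondesk is never obtained.
No rule produces belbry, and it is not given.
rhotor: reached.
No rule produces corhal, and it is not given.
Reached: rhotor — 1 of the 4.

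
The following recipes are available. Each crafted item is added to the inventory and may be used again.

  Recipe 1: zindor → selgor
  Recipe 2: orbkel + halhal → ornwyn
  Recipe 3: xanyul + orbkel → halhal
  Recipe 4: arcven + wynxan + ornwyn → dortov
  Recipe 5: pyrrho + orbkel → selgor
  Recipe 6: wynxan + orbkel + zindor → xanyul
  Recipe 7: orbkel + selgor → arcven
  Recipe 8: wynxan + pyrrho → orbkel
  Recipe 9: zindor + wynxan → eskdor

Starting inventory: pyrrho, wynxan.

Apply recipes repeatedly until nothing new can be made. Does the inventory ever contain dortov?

dortov would need arcven, wynxan, and ornwyn (Recipe 4), but ornwyn is never obtained.

No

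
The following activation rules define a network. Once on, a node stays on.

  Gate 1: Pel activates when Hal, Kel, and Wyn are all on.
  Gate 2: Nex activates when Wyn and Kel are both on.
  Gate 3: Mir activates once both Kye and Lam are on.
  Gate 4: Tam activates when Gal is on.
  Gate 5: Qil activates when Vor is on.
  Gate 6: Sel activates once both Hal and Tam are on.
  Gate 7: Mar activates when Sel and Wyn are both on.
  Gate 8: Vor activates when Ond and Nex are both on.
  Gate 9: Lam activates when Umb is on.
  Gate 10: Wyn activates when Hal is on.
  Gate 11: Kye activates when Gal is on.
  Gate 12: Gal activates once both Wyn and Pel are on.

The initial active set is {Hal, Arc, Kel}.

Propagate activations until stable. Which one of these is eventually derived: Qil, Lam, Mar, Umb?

Mar

Gate 10: Hal on → Wyn on.
Gate 1: Hal, Kel, and Wyn on → Pel on.
Gate 12: Wyn and Pel on → Gal on.
Gal is on, so Tam activates (Gate 4).
Hal and Tam are on, so Sel activates (Gate 6).
Sel and Wyn are on, so Mar activates (Gate 7).
Qil would need Vor (Gate 5), but Vor never turns on. No rule produces Umb, and it is not given. Lam would need Umb (Gate 9), but Umb never turns on.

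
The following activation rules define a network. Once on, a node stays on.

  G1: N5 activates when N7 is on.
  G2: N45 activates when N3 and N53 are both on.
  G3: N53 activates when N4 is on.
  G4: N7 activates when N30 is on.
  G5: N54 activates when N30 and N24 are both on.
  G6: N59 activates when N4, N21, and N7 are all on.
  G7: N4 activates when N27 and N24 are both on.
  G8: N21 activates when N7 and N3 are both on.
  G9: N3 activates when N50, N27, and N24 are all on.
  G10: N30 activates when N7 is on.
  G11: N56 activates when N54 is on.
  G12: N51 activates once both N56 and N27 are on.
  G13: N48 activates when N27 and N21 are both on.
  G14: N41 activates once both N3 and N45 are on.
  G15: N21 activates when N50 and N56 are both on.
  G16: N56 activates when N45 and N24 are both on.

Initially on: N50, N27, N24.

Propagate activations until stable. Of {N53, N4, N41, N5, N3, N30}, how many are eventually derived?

4

G9: N50, N27, and N24 on → N3 on.
N27 and N24 are on, so N4 activates (G7).
G3: N4 on → N53 on.
G2: N3 and N53 on → N45 on.
N3 and N45 are on, so N41 activates (G14).
N53: reached.
N4: reached.
N41: reached.
N5 would need N7 (G1), but N7 never turns on.
N3: reached.
N30 would need N7 (G10), but N7 never turns on.
Reached: N53, N4, N41, and N3 — 4 of the 6.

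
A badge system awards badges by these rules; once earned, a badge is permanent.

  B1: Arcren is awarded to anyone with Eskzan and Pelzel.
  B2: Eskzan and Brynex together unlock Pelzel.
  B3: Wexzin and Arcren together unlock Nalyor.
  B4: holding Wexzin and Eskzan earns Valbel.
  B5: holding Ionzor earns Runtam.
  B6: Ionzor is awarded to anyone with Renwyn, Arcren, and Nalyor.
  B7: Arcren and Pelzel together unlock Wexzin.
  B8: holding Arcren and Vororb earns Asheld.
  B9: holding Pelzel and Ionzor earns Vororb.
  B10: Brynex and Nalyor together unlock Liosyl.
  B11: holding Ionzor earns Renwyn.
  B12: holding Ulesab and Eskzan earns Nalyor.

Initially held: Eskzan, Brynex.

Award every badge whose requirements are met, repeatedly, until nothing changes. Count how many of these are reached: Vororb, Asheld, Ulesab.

Vororb would need Pelzel and Ionzor (B9), but Ionzor is never earned.
Asheld would need Arcren and Vororb (B8), but Vororb is never earned.
No rule produces Ulesab, and it is not given.
None of the 3 are reached.

0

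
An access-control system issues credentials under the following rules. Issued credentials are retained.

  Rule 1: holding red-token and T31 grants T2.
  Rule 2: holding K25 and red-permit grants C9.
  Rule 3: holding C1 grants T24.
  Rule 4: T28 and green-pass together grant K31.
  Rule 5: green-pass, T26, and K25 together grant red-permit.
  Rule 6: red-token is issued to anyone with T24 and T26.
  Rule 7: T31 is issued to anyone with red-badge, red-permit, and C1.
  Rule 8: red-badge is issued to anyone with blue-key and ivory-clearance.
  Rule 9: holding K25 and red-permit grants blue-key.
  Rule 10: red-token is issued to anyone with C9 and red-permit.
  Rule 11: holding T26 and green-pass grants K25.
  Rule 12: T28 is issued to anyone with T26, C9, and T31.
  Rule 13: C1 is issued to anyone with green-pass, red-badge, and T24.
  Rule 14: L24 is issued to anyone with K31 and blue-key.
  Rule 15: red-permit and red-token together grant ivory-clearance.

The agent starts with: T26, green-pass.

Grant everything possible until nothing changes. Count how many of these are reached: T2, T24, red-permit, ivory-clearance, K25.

Holding T26 and green-pass grants K25 (Rule 11).
Holding green-pass, T26, and K25 grants red-permit (Rule 5).
Holding K25 and red-permit grants C9 (Rule 2).
Holding C9 and red-permit grants red-token (Rule 10).
Holding red-permit and red-token grants ivory-clearance (Rule 15).
T2 would need red-token and T31 (Rule 1), but T31 is never granted.
T24 would need C1 (Rule 3), but C1 is never granted.
red-permit: reached.
ivory-clearance: reached.
K25: reached.
Reached: red-permit, ivory-clearance, and K25 — 3 of the 5.

3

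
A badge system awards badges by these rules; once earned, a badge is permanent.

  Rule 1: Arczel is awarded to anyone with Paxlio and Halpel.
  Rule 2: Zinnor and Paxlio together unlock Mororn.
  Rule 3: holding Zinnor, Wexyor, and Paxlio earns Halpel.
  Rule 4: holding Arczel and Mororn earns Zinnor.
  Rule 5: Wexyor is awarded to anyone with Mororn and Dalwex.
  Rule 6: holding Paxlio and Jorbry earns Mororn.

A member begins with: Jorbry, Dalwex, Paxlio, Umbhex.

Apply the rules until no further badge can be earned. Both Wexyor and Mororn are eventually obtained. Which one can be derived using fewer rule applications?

Mororn: With Paxlio and Jorbry, Mororn is earned (Rule 6). [1 rule application]
Wexyor: With Paxlio and Jorbry, Mororn is earned (Rule 6). With Mororn and Dalwex, Wexyor is earned (Rule 5). [2 rule applications]
Mororn needs fewer.

Mororn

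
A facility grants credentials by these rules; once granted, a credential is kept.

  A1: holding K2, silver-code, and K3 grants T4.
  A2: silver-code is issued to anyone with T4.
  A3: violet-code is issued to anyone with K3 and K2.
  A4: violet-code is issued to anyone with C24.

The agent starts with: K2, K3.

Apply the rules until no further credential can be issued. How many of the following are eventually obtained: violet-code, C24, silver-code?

1

Holding K3 and K2 grants violet-code (A3).
violet-code: reached.
No rule produces C24, and it is not given.
silver-code would need T4 (A2), but T4 is never granted.
Reached: violet-code — 1 of the 3.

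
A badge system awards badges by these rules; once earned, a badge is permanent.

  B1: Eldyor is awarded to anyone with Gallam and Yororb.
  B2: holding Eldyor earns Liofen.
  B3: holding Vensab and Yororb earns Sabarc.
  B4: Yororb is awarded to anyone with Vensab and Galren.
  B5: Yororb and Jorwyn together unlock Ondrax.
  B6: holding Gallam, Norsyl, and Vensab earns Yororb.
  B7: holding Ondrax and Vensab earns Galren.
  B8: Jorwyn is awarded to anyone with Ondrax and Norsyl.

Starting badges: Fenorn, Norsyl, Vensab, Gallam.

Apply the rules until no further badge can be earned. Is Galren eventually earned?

Galren would need Ondrax and Vensab (B7), but Ondrax is never earned.

No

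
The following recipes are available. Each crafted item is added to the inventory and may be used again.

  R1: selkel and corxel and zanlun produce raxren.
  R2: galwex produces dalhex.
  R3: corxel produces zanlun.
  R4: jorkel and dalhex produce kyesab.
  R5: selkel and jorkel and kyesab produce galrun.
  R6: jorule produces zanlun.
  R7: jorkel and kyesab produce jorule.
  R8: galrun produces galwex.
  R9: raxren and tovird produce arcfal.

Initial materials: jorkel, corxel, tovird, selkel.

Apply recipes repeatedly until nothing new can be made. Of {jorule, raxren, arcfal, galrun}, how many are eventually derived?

corxel → zanlun (R3).
Using R1, selkel, corxel, and zanlun make raxren.
raxren and tovird → arcfal (R9).
jorule would need jorkel and kyesab (R7), but kyesab is never obtained.
raxren: reached.
arcfal: reached.
galrun would need selkel, jorkel, and kyesab (R5), but kyesab is never obtained.
Reached: raxren and arcfal — 2 of the 4.

2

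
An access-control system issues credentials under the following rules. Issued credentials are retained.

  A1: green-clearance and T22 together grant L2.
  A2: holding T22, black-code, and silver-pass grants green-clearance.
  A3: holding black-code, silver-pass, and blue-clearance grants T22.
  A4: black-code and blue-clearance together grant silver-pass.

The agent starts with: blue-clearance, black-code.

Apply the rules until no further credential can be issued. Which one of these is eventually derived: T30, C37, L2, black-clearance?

Holding black-code and blue-clearance grants silver-pass (A4).
Holding black-code, silver-pass, and blue-clearance grants T22 (A3).
Holding T22, black-code, and silver-pass grants green-clearance (A2).
Holding green-clearance and T22 grants L2 (A1).
No rule produces C37, and it is not given. No rule produces T30, and it is not given. No rule produces black-clearance, and it is not given.

L2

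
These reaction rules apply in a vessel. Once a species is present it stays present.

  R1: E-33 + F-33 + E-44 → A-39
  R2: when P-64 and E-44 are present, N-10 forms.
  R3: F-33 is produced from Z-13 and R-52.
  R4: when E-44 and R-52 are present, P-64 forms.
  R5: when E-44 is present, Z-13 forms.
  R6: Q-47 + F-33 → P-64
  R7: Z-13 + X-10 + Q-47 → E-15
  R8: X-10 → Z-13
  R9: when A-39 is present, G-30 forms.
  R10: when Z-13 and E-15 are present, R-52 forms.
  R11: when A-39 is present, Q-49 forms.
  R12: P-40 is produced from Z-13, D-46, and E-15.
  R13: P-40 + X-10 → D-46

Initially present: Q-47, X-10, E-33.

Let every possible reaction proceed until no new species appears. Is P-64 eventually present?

Yes

X-10 present → Z-13 forms (R8).
Z-13, X-10, and Q-47 present → E-15 forms (R7).
Z-13 and E-15 present → R-52 forms (R10).
Z-13 and R-52 present → F-33 forms (R3).
Q-47 and F-33 present → P-64 forms (R6).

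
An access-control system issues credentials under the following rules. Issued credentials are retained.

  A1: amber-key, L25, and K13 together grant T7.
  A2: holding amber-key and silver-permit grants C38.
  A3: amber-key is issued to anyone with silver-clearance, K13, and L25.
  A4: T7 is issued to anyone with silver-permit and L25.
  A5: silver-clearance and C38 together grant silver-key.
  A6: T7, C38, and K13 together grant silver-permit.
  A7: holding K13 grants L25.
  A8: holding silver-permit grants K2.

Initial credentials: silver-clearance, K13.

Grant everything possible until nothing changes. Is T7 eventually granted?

Yes

Holding K13 grants L25 (A7).
Holding silver-clearance, K13, and L25 grants amber-key (A3).
Holding amber-key, L25, and K13 grants T7 (A1).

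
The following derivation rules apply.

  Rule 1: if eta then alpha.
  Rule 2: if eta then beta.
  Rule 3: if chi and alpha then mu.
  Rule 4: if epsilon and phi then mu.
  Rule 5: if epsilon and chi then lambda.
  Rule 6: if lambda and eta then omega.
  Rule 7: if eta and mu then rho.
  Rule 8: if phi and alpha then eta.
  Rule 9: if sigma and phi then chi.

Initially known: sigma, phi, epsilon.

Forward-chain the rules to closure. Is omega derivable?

omega would need lambda and eta (Rule 6), but eta is never established.

No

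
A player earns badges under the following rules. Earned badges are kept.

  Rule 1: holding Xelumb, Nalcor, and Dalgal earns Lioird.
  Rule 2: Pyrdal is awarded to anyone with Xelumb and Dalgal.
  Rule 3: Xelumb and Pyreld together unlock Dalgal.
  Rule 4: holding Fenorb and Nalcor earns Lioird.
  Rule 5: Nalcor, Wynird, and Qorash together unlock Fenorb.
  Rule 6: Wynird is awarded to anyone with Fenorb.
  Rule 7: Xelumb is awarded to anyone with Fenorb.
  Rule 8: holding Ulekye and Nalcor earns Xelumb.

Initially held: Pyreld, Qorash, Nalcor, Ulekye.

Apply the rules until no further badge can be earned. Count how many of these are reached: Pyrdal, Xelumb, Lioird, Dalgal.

With Ulekye and Nalcor, Xelumb is earned (Rule 8).
With Xelumb and Pyreld, Dalgal is earned (Rule 3).
With Xelumb, Nalcor, and Dalgal, Lioird is earned (Rule 1).
With Xelumb and Dalgal, Pyrdal is earned (Rule 2).
Pyrdal: reached.
Xelumb: reached.
Lioird: reached.
Dalgal: reached.
All 4 are reached.

4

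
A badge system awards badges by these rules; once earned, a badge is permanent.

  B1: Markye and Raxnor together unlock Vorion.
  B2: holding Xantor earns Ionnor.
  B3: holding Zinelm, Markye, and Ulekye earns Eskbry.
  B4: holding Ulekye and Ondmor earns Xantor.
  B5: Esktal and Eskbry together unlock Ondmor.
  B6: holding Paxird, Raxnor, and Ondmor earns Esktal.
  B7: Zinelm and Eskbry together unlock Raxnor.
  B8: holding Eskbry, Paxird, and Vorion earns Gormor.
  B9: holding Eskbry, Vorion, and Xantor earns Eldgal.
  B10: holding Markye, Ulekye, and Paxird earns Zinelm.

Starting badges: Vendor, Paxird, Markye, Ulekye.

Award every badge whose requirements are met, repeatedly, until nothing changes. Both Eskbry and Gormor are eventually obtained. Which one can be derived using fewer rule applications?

Eskbry

Eskbry: With Markye, Ulekye, and Paxird, Zinelm is earned (B10). With Zinelm, Markye, and Ulekye, Eskbry is earned (B3). [2 rule applications]
Gormor: With Markye, Ulekye, and Paxird, Zinelm is earned (B10). With Zinelm, Markye, and Ulekye, Eskbry is earned (B3). With Zinelm and Eskbry, Raxnor is earned (B7). With Markye and Raxnor, Vorion is earned (B1). With Eskbry, Paxird, and Vorion, Gormor is earned (B8). [5 rule applications]
Eskbry needs fewer.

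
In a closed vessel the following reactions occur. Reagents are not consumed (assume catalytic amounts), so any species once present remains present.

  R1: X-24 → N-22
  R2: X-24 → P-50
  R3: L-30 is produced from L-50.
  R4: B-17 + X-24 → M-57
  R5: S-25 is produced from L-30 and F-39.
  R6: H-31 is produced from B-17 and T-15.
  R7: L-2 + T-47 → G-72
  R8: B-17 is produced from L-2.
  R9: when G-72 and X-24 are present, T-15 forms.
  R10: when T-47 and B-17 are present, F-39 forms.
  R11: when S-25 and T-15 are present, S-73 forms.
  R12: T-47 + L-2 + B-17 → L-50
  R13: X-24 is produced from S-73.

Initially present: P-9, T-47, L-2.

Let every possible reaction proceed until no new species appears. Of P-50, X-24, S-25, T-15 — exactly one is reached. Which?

L-2 present → B-17 forms (R8).
T-47 and B-17 present → F-39 forms (R10).
T-47, L-2, and B-17 present → L-50 forms (R12).
L-50 present → L-30 forms (R3).
L-30 and F-39 present → S-25 forms (R5).
P-50 would need X-24 (R2), but X-24 never forms. X-24 would need S-73 (R13), but S-73 never forms. T-15 would need G-72 and X-24 (R9), but X-24 never forms.

S-25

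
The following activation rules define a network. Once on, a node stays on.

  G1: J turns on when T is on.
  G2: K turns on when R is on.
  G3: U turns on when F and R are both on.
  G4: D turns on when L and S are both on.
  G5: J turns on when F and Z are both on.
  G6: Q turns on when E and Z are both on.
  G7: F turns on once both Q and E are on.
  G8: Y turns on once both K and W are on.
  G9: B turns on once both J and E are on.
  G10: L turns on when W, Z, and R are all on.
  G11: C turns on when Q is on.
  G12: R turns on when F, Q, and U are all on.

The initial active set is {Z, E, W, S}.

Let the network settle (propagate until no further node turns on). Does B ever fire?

Yes

E and Z are on, so Q turns on (G6).
G7: Q and E on → F on.
F and Z are on, so J turns on (G5).
G9: J and E on → B on.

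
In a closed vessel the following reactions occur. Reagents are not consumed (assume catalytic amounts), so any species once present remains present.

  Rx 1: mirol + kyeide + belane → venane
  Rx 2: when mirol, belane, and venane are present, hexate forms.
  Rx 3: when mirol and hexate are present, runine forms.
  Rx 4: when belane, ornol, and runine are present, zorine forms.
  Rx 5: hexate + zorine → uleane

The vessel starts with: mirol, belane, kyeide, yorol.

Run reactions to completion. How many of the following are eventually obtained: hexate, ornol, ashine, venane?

2

mirol, kyeide, and belane present → venane forms (Rx 1).
mirol, belane, and venane present → hexate forms (Rx 2).
hexate: reached.
No rule produces ornol, and it is not given.
No rule produces ashine, and it is not given.
venane: reached.
Reached: hexate and venane — 2 of the 4.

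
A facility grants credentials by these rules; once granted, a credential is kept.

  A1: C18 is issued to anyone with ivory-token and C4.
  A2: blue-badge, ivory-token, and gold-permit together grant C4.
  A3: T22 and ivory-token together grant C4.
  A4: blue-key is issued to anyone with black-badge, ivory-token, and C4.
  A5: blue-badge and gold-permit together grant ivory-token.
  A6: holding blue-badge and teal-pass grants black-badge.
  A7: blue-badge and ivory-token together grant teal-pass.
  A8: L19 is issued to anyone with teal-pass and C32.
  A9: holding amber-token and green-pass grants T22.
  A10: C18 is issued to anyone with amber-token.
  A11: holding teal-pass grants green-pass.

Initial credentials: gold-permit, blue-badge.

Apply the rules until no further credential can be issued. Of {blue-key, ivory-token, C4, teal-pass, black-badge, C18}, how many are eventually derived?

Holding blue-badge and gold-permit grants ivory-token (A5).
Holding blue-badge, ivory-token, and gold-permit grants C4 (A2).
Holding blue-badge and ivory-token grants teal-pass (A7).
Holding ivory-token and C4 grants C18 (A1).
Holding blue-badge and teal-pass grants black-badge (A6).
Holding black-badge, ivory-token, and C4 grants blue-key (A4).
blue-key: reached.
ivory-token: reached.
C4: reached.
teal-pass: reached.
black-badge: reached.
C18: reached.
All 6 are reached.

6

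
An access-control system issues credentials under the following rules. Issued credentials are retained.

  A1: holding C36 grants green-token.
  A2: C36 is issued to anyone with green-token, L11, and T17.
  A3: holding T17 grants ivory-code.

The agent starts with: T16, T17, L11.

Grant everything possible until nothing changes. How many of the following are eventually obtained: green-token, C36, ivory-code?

1

Holding T17 grants ivory-code (A3).
green-token would need C36 (A1), but C36 is never granted.
C36 would need green-token, L11, and T17 (A2), but green-token is never granted.
ivory-code: reached.
Reached: ivory-code — 1 of the 3.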